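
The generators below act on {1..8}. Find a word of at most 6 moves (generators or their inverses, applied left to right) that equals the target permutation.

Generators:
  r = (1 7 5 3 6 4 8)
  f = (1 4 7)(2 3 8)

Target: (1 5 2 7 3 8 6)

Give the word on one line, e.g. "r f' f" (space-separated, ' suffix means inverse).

  after f': (1 7 4)(2 8 3)
  after r: (1 5 3 2)(4 7 8 6)
  after f: (1 5 8 6 7 2 4)
  after f: (1 5 2 7 3 8 6)

f' r f f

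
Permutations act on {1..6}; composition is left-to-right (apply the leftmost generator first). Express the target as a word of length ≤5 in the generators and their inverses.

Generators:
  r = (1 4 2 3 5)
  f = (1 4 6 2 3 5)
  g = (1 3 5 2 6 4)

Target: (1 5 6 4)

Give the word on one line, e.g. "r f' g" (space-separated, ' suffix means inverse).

  after g': (1 4 6 2 5 3)
  after f': (2 3 5)
  after f': (1 5 6 4)

g' f' f'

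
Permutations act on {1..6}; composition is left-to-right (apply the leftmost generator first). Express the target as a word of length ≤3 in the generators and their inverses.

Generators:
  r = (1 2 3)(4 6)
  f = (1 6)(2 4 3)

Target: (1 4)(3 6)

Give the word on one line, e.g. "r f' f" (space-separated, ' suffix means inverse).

f' r'

  after f': (1 6)(2 3 4)
  after r': (1 4)(3 6)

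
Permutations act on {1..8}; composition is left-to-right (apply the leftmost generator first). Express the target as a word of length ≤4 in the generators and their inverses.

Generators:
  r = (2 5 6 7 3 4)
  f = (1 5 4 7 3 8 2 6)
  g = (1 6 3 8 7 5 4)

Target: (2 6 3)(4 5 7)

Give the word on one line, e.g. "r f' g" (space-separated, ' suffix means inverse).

  after r: (2 5 6 7 3 4)
  after r: (2 6 3)(4 5 7)

r r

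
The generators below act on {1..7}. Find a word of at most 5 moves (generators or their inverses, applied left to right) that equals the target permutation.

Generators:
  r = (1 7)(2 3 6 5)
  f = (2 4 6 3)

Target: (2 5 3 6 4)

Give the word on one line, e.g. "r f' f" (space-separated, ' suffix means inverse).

r f' r f

  after r: (1 7)(2 3 6 5)
  after f': (1 7)(2 6 5 3 4)
  after r: (2 5 6)(3 4)
  after f: (2 5 3 6 4)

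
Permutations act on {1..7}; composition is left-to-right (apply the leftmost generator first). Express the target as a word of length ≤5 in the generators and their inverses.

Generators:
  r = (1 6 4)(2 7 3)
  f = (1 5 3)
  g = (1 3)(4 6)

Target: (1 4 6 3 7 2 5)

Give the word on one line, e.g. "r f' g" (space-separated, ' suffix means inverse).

  after r': (1 4 6)(2 3 7)
  after f: (1 4 6 5 3 7 2)
  after f: (1 4 6 3 7 2 5)

r' f f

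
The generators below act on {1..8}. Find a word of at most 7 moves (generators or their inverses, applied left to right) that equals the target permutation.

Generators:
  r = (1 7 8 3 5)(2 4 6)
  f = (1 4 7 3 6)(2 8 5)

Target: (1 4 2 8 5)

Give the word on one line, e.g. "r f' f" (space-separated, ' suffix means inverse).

  after r: (1 7 8 3 5)(2 4 6)
  after f': (1 4 3 8 7 2)(5 6)
  after f': (2 6 8 4 7 5 3)
  after f': (1 6 2 3 5 7 8)
  after r': (1 4 2 8 5)

r f' f' f' r'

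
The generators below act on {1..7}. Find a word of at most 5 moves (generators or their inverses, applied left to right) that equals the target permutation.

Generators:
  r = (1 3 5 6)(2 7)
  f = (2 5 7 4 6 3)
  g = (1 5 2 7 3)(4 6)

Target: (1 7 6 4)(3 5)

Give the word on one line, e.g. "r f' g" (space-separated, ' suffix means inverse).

f f g f

  after f: (2 5 7 4 6 3)
  after f: (2 7 6)(3 5 4)
  after g: (1 5 6 7 4)(2 3)
  after f: (1 7 6 4)(3 5)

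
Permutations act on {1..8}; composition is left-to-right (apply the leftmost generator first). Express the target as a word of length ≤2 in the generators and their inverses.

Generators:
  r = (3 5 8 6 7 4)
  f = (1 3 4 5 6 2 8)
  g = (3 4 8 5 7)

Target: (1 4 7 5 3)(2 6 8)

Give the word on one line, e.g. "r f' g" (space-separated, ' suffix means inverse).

f' g'

  after f': (1 8 2 6 5 4 3)
  after g': (1 4 7 5 3)(2 6 8)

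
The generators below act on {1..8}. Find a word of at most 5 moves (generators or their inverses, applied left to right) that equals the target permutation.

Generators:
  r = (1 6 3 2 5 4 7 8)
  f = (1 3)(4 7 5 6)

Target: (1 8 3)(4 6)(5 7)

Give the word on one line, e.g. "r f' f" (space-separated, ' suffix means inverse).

r' r' r' f r

  after r': (1 8 7 4 5 2 3 6)
  after r': (1 7 5 3)(2 6 8 4)
  after r': (1 4 3 8 5 6 7 2)
  after f: (1 7 2 3 8 6 5 4)
  after r: (1 8 3)(4 6)(5 7)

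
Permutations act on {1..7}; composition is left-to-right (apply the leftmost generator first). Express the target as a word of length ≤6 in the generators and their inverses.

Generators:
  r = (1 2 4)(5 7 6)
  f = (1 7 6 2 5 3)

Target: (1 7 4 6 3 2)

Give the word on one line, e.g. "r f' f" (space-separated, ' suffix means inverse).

  after r: (1 2 4)(5 7 6)
  after f: (1 5 6 3)(2 4 7)
  after r': (1 6 3 4 5 7)
  after r': (1 7 4 6 3 2)

r f r' r'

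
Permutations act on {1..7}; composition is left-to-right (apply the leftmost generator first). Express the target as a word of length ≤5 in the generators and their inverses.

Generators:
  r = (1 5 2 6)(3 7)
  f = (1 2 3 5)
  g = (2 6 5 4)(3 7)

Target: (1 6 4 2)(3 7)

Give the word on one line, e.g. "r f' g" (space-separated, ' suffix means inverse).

g' g' r'

  after g': (2 4 5 6)(3 7)
  after g': (2 5)(4 6)
  after r': (1 6 4 2)(3 7)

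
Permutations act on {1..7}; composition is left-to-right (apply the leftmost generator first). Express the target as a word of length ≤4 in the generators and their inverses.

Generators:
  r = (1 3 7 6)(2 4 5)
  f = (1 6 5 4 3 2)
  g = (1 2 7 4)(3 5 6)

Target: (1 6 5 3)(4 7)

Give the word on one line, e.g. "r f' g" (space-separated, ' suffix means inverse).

  after g': (1 4 7 2)(3 6 5)
  after g': (1 7)(2 4)(3 5 6)
  after f': (1 7 2 5)(3 6 4)
  after r: (1 6 5 3)(4 7)

g' g' f' r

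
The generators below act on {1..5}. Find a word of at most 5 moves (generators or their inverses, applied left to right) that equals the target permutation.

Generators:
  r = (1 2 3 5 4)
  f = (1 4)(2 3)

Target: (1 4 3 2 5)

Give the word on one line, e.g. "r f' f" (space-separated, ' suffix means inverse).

  after r': (1 4 5 3 2)
  after f: (2 4 5)
  after r': (1 4 3 2 5)

r' f r'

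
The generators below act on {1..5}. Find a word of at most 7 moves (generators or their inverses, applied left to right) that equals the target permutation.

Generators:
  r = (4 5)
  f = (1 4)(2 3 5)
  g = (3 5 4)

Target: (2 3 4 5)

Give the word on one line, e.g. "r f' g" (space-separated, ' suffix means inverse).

f' f' r r r

  after f': (1 4)(2 5 3)
  after f': (2 3 5)
  after r: (2 3 4 5)
  after r: (2 3 5)
  after r: (2 3 4 5)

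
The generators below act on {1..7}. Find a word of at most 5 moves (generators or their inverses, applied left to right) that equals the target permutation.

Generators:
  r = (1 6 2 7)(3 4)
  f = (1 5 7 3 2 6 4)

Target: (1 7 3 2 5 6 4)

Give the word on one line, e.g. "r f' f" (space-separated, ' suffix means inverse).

r f' r

  after r: (1 6 2 7)(3 4)
  after f': (1 2 5)(3 6)(4 7)
  after r: (1 7 3 2 5 6 4)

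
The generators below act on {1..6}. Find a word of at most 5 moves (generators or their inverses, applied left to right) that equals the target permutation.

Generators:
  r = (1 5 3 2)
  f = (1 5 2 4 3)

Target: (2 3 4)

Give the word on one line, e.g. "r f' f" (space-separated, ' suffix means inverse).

f' f' r' f' r

  after f': (1 3 4 2 5)
  after f': (1 4 5 3 2)
  after r': (1 4)
  after f': (1 2 5)(3 4)
  after r: (2 3 4)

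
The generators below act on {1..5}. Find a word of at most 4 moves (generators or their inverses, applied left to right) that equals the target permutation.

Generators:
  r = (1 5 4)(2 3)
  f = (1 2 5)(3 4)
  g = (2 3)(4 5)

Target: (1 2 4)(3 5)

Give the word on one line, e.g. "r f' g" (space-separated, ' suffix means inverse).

  after g': (2 3)(4 5)
  after f: (1 2 4)(3 5)

g' f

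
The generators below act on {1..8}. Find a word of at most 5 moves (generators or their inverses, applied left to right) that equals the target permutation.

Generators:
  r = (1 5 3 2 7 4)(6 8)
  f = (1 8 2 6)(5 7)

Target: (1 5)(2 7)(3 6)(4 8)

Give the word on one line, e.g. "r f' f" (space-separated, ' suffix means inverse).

r' f r' f

  after r': (1 4 7 2 3 5)(6 8)
  after f: (1 4 5 8)(2 3 7 6)
  after r': (1 7 8 4)(2 5 6 3)
  after f: (1 5)(2 7)(3 6)(4 8)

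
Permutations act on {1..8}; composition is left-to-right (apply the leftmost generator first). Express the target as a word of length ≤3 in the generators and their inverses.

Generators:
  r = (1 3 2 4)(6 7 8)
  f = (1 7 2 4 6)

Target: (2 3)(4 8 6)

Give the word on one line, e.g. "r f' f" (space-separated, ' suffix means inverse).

f' f' r

  after f': (1 6 4 2 7)
  after f': (1 4 7 6 2)
  after r: (2 3)(4 8 6)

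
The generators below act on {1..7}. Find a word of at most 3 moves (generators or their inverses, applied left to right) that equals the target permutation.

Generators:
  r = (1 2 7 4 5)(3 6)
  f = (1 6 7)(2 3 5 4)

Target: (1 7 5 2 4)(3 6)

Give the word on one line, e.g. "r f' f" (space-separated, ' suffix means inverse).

r' r' r'

  after r': (1 5 4 7 2)(3 6)
  after r': (1 4 2 5 7)
  after r': (1 7 5 2 4)(3 6)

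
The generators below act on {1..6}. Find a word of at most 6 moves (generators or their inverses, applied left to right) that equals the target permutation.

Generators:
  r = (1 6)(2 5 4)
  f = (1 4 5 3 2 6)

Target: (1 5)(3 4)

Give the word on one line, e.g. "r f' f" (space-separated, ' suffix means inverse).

r f' r' r'

  after r: (1 6)(2 5 4)
  after f': (1 2 4 3 5)
  after r': (1 4 3 2 5 6)
  after r': (1 5)(3 4)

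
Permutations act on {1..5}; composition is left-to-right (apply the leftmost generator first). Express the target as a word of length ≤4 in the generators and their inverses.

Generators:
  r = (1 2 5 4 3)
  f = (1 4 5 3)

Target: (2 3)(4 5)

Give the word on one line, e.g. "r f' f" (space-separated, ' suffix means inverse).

  after r: (1 2 5 4 3)
  after r: (1 5 3 2 4)
  after f': (1 4 3 2)
  after f': (2 3)(4 5)

r r f' f'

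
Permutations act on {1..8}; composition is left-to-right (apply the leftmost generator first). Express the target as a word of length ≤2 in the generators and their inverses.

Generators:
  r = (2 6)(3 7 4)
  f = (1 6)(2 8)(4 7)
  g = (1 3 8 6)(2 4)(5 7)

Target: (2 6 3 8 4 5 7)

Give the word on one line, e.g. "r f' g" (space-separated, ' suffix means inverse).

  after f': (1 6)(2 8)(4 7)
  after g: (2 6 3 8 4 5 7)

f' g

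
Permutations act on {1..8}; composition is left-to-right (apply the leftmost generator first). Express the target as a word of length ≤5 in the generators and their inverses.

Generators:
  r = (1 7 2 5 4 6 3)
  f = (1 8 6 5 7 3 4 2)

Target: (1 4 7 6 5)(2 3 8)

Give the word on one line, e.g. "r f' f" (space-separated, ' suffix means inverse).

  after f': (1 2 4 3 7 5 6 8)
  after r': (1 7 2 5 4 6 8 3)
  after f: (1 3 8 4 5 2 7)
  after r': (1 6 4 2)(3 8 5 7)
  after r': (1 4 7 6 5)(2 3 8)

f' r' f r' r'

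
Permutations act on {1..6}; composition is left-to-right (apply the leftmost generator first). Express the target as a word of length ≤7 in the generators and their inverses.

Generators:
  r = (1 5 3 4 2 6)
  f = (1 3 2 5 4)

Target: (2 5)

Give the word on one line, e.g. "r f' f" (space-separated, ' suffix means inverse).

r f' r' f' r'

  after r: (1 5 3 4 2 6)
  after f': (1 2 6 4 3 5)
  after r': (1 4 5 6 3)
  after f': (1 5 6)(2 3 4)
  after r': (2 5)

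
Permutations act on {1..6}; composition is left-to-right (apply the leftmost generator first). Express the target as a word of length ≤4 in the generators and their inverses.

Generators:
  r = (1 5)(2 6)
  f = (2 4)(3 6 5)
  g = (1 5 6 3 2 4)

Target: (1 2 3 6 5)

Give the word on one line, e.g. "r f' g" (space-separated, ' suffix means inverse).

g' f f f

  after g': (1 4 2 3 6 5)
  after f: (1 2 6 3 5)
  after f: (1 4 2 5)
  after f: (1 2 3 6 5)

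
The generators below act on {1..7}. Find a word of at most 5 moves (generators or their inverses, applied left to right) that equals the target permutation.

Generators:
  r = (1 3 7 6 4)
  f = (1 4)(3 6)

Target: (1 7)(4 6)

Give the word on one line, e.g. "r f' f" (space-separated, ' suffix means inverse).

f' r' f r f'

  after f': (1 4)(3 6)
  after r': (1 6)(3 7)
  after f: (1 3 7 6 4)
  after r: (1 7 4 3 6)
  after f': (1 7)(4 6)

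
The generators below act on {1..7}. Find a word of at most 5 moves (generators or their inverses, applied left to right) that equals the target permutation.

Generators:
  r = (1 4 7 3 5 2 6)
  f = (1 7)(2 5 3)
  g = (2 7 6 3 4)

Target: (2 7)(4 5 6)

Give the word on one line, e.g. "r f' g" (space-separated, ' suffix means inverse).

  after r: (1 4 7 3 5 2 6)
  after r: (1 7 5 6 4 3 2)
  after f': (2 7)(4 5 6)

r r f'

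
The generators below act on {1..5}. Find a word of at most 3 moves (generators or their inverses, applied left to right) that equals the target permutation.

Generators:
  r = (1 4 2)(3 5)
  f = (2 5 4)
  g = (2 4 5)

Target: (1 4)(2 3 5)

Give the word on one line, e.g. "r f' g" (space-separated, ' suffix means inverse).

  after f: (2 5 4)
  after r: (1 4)(2 3 5)

f r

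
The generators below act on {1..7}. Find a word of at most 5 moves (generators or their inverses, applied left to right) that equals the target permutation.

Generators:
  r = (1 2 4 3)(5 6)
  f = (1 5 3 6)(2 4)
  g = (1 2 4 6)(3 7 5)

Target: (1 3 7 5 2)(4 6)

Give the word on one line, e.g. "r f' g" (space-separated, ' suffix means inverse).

g r r

  after g: (1 2 4 6)(3 7 5)
  after r: (1 4 5)(2 3 7 6)
  after r: (1 3 7 5 2)(4 6)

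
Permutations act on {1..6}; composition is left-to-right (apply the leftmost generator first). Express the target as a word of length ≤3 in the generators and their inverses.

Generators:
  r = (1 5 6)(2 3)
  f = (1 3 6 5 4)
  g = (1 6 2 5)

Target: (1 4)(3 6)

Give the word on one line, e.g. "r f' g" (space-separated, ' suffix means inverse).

f' r r

  after f': (1 4 5 6 3)
  after r: (1 4 6 2 3 5)
  after r: (1 4)(3 6)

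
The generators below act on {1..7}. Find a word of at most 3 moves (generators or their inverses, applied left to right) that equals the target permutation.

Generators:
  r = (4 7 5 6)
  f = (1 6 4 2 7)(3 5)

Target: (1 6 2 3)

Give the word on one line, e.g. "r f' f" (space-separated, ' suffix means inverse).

f r f'

  after f: (1 6 4 2 7)(3 5)
  after r: (1 4 2 5 3 6 7)
  after f': (1 6 2 3)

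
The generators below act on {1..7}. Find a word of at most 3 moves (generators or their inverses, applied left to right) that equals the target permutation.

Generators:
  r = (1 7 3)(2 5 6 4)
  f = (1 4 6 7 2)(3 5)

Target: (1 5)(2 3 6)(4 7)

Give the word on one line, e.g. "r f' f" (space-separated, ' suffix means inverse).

  after f': (1 2 7 6 4)(3 5)
  after r: (1 5)(2 3 6)(4 7)

f' r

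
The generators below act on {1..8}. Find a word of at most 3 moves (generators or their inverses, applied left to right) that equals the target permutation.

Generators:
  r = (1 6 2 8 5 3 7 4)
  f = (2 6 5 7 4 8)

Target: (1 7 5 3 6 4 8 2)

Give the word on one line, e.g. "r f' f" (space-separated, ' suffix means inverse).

  after f: (2 6 5 7 4 8)
  after r': (1 4 2)(3 5)(6 8)
  after f': (1 7 5 3 6 4 8 2)

f r' f'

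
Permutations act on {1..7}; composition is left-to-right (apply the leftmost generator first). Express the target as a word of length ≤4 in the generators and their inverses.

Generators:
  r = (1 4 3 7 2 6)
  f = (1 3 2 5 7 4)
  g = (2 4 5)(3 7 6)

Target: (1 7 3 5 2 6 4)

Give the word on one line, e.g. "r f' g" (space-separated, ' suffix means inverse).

  after r: (1 4 3 7 2 6)
  after f': (1 7 3 5 2 6 4)

r f'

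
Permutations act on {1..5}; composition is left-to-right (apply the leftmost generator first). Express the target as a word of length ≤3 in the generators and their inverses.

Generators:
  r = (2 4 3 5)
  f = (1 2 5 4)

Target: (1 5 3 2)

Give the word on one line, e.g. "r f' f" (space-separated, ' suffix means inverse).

f' r' r'

  after f': (1 4 5 2)
  after r': (1 2)(3 4)
  after r': (1 5 3 2)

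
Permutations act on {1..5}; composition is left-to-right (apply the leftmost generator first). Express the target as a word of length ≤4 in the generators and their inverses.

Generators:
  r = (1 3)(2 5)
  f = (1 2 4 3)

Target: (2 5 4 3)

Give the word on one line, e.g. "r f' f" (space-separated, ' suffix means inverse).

r f

  after r: (1 3)(2 5)
  after f: (2 5 4 3)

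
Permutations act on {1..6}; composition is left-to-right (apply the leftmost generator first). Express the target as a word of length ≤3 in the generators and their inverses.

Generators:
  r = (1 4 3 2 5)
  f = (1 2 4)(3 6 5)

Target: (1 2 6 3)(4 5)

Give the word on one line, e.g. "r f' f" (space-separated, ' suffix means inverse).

  after r: (1 4 3 2 5)
  after f': (1 2 6 3)(4 5)

r f'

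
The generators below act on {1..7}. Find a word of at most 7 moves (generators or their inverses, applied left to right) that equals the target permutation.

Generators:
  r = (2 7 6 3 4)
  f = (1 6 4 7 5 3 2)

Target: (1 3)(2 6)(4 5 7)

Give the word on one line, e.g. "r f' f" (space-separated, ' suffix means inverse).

  after r': (2 4 3 6 7)
  after f: (1 6 5 3 4 2 7)
  after r': (1 7)(5 6)
  after f: (1 5 4 7 6 3 2)
  after f: (1 3)(2 6)(4 5 7)

r' f r' f f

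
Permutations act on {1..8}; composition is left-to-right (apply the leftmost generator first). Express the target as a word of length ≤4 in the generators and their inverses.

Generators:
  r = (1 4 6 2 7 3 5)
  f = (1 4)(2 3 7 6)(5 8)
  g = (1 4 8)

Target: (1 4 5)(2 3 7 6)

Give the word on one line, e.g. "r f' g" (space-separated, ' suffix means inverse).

f r g' r'

  after f: (1 4)(2 3 7 6)(5 8)
  after r: (1 6 7 2 5 8)
  after g': (1 6 7 2 5 4)
  after r': (1 4 5)(2 3 7 6)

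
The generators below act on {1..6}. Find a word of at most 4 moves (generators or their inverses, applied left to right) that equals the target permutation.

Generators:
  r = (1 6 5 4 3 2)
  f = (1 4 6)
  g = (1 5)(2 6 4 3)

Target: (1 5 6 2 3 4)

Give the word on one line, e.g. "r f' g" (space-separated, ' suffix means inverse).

f r'

  after f: (1 4 6)
  after r': (1 5 6 2 3 4)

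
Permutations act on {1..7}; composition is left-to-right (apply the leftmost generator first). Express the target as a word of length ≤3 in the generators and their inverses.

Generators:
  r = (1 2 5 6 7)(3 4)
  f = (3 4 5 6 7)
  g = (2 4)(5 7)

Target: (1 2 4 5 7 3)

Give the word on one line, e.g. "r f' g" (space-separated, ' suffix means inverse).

g' f' r

  after g': (2 4)(5 7)
  after f': (2 3 7 4)(5 6)
  after r: (1 2 4 5 7 3)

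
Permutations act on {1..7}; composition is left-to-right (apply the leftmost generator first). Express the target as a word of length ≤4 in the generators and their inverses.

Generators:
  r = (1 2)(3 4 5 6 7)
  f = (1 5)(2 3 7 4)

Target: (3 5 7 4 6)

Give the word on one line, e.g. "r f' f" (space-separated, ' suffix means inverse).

  after r: (1 2)(3 4 5 6 7)
  after r: (3 5 7 4 6)

r r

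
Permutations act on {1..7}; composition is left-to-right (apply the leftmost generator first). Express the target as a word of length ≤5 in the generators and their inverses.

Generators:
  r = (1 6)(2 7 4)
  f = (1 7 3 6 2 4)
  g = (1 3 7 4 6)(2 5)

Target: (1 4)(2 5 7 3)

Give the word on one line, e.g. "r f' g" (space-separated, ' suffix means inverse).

  after g: (1 3 7 4 6)(2 5)
  after f': (1 7 2 5 6 4 3)
  after f': (2 5 3 4 7 6)
  after f': (1 4)(2 5 7 3)

g f' f' f'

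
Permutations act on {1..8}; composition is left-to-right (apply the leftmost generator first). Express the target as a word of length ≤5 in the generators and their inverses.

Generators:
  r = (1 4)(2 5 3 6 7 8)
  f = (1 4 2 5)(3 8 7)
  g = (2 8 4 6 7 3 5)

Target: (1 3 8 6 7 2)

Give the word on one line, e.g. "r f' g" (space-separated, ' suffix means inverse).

r f r r

  after r: (1 4)(2 5 3 6 7 8)
  after f: (1 2)(3 6)(5 8)
  after r: (1 5 2 4)(3 7 8)
  after r: (1 3 8 6 7 2)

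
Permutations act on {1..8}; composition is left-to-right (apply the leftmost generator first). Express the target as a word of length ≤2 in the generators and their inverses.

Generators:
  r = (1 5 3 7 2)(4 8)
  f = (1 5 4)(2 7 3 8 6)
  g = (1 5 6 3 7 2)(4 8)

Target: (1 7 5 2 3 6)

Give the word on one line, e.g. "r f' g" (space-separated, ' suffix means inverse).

  after g': (1 2 7 3 6 5)(4 8)
  after r': (1 7 5 2 3 6)

g' r'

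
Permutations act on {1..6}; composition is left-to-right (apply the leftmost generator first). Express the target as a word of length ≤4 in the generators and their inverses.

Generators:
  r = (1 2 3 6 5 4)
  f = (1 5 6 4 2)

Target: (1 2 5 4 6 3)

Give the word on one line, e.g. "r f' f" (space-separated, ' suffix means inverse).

r' f

  after r': (1 4 5 6 3 2)
  after f: (1 2 5 4 6 3)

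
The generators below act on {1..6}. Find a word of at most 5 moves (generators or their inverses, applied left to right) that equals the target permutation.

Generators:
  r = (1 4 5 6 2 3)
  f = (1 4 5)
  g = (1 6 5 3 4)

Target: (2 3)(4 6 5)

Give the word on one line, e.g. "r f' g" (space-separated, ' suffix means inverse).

  after g': (1 4 3 5 6)
  after g': (1 3 6 4 5)
  after r: (2 3)(4 6 5)

g' g' r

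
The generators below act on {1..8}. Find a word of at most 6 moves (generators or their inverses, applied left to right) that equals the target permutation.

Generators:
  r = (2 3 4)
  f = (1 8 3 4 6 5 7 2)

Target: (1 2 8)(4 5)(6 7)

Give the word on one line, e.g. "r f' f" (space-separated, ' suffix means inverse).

f r r f r'

  after f: (1 8 3 4 6 5 7 2)
  after r: (1 8 4 6 5 7 3 2)
  after r: (1 8 2)(4 6 5 7)
  after f: (1 3 4 5 2 8)(6 7)
  after r': (1 2 8)(4 5)(6 7)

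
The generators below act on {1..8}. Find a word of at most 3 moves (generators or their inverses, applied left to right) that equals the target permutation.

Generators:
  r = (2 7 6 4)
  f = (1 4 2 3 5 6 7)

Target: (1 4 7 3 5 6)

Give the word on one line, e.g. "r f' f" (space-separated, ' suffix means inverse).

r' f

  after r': (2 4 6 7)
  after f: (1 4 7 3 5 6)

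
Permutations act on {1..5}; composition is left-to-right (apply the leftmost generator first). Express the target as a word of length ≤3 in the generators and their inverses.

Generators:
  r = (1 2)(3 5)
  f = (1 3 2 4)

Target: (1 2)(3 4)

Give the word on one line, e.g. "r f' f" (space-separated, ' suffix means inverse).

f' f'

  after f': (1 4 2 3)
  after f': (1 2)(3 4)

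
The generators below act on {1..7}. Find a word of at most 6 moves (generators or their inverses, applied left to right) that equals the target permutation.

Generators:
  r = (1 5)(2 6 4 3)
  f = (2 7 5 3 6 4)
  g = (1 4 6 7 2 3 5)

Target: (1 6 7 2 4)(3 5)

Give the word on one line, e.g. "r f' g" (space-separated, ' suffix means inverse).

f' r' r' g r'

  after f': (2 4 6 3 5 7)
  after r': (1 5 7 3)(2 6 4)
  after r': (3 5 7 4)
  after g: (1 4 5 2 3)(6 7)
  after r': (1 6 7 2 4)(3 5)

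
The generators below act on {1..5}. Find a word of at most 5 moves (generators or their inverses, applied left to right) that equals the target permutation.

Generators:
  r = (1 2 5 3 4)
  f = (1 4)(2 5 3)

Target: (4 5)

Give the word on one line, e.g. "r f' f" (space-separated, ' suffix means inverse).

f f r' f'

  after f: (1 4)(2 5 3)
  after f: (2 3 5)
  after r': (1 4 3 2 5)
  after f': (4 5)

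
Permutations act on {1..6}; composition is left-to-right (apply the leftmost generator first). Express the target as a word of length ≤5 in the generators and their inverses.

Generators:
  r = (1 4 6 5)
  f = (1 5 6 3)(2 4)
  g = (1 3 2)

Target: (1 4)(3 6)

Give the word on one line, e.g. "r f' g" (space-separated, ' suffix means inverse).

r' f' g f' r'

  after r': (1 5 6 4)
  after f': (2 4 3 6)
  after g: (1 3 6)(2 4)
  after f': (1 6 3 5)
  after r': (1 4)(3 6)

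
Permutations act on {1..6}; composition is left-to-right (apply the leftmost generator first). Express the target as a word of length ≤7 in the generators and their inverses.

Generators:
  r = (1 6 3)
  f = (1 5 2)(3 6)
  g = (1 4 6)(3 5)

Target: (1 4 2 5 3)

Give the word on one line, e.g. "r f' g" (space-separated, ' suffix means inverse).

r' r' g' f' r

  after r': (1 3 6)
  after r': (1 6 3)
  after g': (1 4)(3 6 5)
  after f': (1 4 2 5 6)
  after r: (1 4 2 5 3)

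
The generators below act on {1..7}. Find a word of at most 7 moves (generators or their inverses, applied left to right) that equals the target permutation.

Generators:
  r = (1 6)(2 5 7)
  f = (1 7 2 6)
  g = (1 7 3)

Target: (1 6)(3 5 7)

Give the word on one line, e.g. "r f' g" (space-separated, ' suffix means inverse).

f' g g f r

  after f': (1 6 2 7)
  after g: (1 6 2 3)
  after g: (1 6 2)(3 7)
  after f: (2 7 3)
  after r: (1 6)(3 5 7)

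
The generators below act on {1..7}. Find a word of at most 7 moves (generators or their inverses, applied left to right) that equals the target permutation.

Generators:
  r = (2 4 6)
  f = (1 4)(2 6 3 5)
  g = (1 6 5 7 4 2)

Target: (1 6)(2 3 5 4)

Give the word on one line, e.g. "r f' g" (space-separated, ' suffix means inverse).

r' f' f' f' r

  after r': (2 6 4)
  after f': (1 4 5 3 6)
  after f': (2 5 6 4 3)
  after f': (1 4 6)(2 3 5)
  after r: (1 6)(2 3 5 4)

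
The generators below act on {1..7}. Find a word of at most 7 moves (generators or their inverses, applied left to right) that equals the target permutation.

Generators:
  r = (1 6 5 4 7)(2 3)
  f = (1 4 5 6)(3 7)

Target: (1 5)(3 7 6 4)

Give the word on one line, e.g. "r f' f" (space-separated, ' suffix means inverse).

  after r': (1 7 4 5 6)(2 3)
  after r': (1 4 6 7 5)
  after r': (1 5 7 6 4)(2 3)
  after r': (1 6 5 4 7)
  after f': (1 5)(3 7 6 4)

r' r' r' r' f'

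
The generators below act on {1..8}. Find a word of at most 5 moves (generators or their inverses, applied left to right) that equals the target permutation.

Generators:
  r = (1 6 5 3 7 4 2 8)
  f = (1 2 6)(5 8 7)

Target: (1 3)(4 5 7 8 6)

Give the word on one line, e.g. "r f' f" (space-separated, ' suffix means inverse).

f r' r' r'

  after f: (1 2 6)(5 8 7)
  after r': (1 4 7 6 8 3 5 2)
  after r': (1 7)(2 8 5 4 3 6)
  after r': (1 3)(4 5 7 8 6)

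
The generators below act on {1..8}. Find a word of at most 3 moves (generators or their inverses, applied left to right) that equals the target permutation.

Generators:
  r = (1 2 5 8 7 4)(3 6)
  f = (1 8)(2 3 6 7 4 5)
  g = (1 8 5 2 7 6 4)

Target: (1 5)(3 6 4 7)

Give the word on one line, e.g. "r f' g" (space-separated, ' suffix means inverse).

  after g': (1 4 6 7 2 5 8)
  after f: (1 5)(3 6 4 7)

g' f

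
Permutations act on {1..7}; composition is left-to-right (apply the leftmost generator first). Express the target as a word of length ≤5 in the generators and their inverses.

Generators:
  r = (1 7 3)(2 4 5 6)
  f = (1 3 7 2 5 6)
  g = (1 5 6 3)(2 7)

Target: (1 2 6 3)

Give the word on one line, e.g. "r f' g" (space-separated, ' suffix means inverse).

f' g f f

  after f': (1 6 5 2 7 3)
  after g: (1 3 5 7)
  after f: (1 7 3 6)(2 5)
  after f: (1 2 6 3)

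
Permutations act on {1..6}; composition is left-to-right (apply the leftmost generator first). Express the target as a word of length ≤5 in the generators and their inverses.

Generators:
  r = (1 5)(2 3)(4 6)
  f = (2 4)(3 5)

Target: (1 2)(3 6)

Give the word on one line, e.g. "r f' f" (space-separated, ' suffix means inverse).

r f r'

  after r: (1 5)(2 3)(4 6)
  after f: (1 3 4 6 2 5)
  after r': (1 2)(3 6)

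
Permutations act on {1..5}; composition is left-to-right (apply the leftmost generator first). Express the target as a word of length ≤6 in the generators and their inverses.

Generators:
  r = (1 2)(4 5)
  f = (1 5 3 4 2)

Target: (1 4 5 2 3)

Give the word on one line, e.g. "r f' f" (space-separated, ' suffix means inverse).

r f' f' f' r

  after r: (1 2)(4 5)
  after f': (1 4)(3 5)
  after f': (1 3)(2 4)
  after f': (1 5)(2 3)
  after r: (1 4 5 2 3)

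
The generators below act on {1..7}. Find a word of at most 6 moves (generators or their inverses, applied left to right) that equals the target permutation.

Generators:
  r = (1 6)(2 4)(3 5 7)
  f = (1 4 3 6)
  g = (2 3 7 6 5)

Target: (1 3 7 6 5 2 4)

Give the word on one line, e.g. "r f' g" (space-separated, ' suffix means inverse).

  after f: (1 4 3 6)
  after f: (1 3)(4 6)
  after r': (1 7 5 3 6 2 4)
  after g': (1 3 7 6 5 2 4)

f f r' g'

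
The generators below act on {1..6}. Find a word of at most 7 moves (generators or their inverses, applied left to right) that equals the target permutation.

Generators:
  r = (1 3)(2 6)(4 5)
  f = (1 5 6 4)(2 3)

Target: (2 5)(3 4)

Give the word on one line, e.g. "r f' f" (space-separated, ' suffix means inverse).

r' f' r f' f'

  after r': (1 3)(2 6)(4 5)
  after f': (1 2 5 6 3 4)
  after r: (1 6)(2 4 3 5)
  after f': (1 5 3)(2 6 4)
  after f': (2 5)(3 4)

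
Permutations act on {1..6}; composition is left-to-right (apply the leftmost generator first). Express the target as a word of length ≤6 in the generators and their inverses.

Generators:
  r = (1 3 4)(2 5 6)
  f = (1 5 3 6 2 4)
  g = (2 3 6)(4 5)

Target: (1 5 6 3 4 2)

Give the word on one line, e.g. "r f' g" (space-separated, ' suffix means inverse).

f' r f' r' f'

  after f': (1 4 2 6 3 5)
  after r: (3 6 4 5)
  after f': (1 4)(2 6)
  after r': (1 3)(2 5)
  after f': (1 5 6 3 4 2)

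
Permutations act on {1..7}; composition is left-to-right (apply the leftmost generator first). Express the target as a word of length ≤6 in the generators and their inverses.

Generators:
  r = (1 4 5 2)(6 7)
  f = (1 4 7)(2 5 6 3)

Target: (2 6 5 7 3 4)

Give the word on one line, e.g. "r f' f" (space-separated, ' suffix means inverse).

  after r': (1 2 5 4)(6 7)
  after f: (1 5 7 3 2 6)
  after r: (1 2 7 3)(4 5 6)
  after r: (2 6 5 7 3 4)

r' f r r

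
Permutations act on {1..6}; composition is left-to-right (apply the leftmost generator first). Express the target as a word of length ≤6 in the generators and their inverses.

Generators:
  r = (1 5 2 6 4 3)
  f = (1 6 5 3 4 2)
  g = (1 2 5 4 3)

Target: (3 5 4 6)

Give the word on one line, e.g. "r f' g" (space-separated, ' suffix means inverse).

g' g' r g

  after g': (1 3 4 5 2)
  after g': (1 4 2 3 5)
  after r: (1 3 2)(4 6)
  after g: (3 5 4 6)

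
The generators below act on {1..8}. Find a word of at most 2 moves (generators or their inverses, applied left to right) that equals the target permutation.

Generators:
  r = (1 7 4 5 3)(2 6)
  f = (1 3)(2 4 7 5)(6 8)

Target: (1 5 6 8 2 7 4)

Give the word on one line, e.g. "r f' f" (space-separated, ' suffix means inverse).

f r'

  after f: (1 3)(2 4 7 5)(6 8)
  after r': (1 5 6 8 2 7 4)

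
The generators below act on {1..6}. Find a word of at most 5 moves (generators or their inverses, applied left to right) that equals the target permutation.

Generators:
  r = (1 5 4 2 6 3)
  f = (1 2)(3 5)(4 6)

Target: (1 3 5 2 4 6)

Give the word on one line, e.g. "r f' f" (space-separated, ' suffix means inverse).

  after r: (1 5 4 2 6 3)
  after f': (1 3 2 4)(5 6)
  after r: (3 6 4 5)
  after r: (1 5)(2 6)
  after f: (1 3 5 2 4 6)

r f' r r f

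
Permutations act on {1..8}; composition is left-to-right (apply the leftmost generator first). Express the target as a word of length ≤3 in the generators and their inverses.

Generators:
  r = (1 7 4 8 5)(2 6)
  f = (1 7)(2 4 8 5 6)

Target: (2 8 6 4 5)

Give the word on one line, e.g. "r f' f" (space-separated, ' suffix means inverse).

  after f: (1 7)(2 4 8 5 6)
  after f: (2 8 6 4 5)

f f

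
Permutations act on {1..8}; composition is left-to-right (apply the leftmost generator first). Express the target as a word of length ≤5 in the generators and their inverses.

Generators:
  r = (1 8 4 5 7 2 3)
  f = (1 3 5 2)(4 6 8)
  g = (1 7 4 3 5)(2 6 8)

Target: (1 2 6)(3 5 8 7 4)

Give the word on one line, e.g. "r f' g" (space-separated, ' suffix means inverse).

  after f: (1 3 5 2)(4 6 8)
  after g: (1 5 6 2 7 4 8 3)
  after g: (2 4)(3 7)(5 8)
  after f: (1 3 7 5 4)(2 6 8)
  after r': (1 2 6)(3 5 8 7 4)

f g g f r'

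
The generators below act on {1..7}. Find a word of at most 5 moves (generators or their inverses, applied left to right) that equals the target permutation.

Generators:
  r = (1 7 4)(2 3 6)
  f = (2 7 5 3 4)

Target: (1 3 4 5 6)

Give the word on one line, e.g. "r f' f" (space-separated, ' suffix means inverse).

  after r': (1 4 7)(2 6 3)
  after f: (1 2 6 4 5 3 7)
  after r: (1 3 4 5 6)

r' f r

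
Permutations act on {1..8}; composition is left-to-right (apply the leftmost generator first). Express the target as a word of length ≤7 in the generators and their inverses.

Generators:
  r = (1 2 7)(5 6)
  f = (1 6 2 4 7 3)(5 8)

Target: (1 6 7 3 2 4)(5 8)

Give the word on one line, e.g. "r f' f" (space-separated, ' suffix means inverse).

  after f: (1 6 2 4 7 3)(5 8)
  after f: (1 2 7)(3 6 4)
  after r: (1 7 2)(3 5 6 4)
  after r: (3 6 4)
  after f: (1 6 7 3 2 4)(5 8)

f f r r f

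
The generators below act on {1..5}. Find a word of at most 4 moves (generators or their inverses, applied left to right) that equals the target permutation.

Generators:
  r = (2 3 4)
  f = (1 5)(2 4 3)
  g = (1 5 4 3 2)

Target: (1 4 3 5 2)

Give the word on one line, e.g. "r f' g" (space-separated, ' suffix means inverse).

r' g r' g

  after r': (2 4 3)
  after g: (1 5 4 2 3)
  after r': (1 5 3)
  after g: (1 4 3 5 2)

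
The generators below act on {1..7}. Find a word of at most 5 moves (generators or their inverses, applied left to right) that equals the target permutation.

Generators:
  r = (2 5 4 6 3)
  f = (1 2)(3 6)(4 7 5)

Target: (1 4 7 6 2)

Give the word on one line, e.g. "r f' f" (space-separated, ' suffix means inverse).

f' r f' f'

  after f': (1 2)(3 6)(4 5 7)
  after r: (1 5 7 6 2)
  after f': (1 7 3 6)(4 5)
  after f': (1 4 7 6 2)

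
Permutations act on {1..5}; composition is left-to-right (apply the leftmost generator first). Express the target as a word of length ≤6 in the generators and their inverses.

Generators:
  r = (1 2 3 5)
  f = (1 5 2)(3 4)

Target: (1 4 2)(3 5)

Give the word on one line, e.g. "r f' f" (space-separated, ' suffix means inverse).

  after f: (1 5 2)(3 4)
  after f: (1 2 5)
  after r: (1 3 5 2)
  after f': (1 4 3)
  after r': (1 4 2)(3 5)

f f r f' r'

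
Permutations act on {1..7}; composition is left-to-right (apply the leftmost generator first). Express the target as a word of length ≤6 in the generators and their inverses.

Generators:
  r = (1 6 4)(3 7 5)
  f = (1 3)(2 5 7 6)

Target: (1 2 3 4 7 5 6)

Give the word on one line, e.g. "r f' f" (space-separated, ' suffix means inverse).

r' r' f r' r'

  after r': (1 4 6)(3 5 7)
  after r': (1 6 4)(3 7 5)
  after f: (1 2 5)(3 6 4)
  after r': (1 2 7 3)(4 5)
  after r': (1 2 3 4 7 5 6)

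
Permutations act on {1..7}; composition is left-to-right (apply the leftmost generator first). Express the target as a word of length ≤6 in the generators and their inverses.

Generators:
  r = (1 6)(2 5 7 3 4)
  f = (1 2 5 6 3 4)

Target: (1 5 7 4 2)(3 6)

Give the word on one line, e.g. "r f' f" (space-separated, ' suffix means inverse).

f r' f f r

  after f: (1 2 5 6 3 4)
  after r': (1 4 6 7 5)
  after f: (2 5)(3 4)(6 7)
  after f: (1 2 6 7 3)
  after r: (1 5 7 4 2)(3 6)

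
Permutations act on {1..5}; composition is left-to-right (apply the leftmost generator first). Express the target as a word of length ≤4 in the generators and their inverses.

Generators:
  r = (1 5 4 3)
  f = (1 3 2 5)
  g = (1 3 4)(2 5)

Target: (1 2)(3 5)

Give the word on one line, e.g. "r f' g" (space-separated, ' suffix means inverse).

  after f: (1 3 2 5)
  after f: (1 2)(3 5)

f f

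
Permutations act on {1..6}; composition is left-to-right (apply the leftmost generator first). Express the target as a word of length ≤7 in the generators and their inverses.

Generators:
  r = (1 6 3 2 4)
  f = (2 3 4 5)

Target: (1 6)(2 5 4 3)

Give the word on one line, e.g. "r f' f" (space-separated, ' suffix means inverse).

r' f' r f r'

  after r': (1 4 2 3 6)
  after f': (1 3 6)(4 5)
  after r: (1 2 4 5)
  after f: (1 3 4 2 5)
  after r': (1 6)(2 5 4 3)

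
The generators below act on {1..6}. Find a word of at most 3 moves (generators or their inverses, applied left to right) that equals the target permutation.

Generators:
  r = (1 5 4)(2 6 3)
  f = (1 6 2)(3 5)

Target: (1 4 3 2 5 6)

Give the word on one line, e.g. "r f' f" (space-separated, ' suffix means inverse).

r' f

  after r': (1 4 5)(2 3 6)
  after f: (1 4 3 2 5 6)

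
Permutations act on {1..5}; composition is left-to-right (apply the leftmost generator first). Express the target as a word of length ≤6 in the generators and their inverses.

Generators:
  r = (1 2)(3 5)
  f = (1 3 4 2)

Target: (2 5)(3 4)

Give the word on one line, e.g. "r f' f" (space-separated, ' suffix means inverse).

f' r f' r

  after f': (1 2 4 3)
  after r: (2 4 5 3)
  after f': (1 2 3 4 5)
  after r: (2 5)(3 4)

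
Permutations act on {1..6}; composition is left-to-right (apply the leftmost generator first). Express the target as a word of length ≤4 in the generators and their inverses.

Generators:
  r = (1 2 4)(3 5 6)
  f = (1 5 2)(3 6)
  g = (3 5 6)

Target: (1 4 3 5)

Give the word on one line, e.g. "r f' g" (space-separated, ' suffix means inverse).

  after r': (1 4 2)(3 6 5)
  after g: (1 4 2)
  after f': (1 4 5)(3 6)
  after g': (1 4 3 5)

r' g f' g'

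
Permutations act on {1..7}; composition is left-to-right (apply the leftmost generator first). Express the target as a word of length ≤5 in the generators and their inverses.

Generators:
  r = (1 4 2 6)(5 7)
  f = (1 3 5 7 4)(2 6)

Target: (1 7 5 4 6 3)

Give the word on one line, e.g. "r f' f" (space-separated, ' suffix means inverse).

f r' f f

  after f: (1 3 5 7 4)(2 6)
  after r': (1 3 7)(4 6)
  after f: (1 5 7 3 4 2 6)
  after f: (1 7 5 4 6 3)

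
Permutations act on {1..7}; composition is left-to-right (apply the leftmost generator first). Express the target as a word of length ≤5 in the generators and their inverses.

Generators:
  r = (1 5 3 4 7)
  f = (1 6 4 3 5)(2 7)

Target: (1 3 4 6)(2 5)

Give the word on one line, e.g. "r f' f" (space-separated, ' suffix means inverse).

  after f: (1 6 4 3 5)(2 7)
  after r': (1 6 3)(2 4 5 7)
  after f': (2 6 4 3 5)
  after f': (1 5 7 2)
  after f': (1 3 4 6)(2 5)

f r' f' f' f'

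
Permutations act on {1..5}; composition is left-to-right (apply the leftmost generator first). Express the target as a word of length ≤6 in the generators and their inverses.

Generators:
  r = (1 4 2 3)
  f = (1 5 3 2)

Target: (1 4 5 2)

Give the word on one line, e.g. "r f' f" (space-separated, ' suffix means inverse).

f r f f r'

  after f: (1 5 3 2)
  after r: (1 5)(2 4)
  after f: (1 3 2 4)
  after f: (1 2 4 5 3)
  after r': (1 4 5 2)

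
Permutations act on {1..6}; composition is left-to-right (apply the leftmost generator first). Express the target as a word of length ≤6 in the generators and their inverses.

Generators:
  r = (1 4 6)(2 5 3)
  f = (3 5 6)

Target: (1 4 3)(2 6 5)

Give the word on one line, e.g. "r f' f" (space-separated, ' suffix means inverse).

f f r f

  after f: (3 5 6)
  after f: (3 6 5)
  after r: (1 4 6 3)(2 5)
  after f: (1 4 3)(2 6 5)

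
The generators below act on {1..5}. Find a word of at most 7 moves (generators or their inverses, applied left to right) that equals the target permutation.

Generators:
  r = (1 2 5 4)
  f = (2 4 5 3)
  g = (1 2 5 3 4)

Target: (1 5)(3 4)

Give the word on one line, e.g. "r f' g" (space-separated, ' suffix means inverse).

  after g': (1 4 3 5 2)
  after r: (3 4)
  after g': (1 4 5 2)
  after g': (1 3 5)(2 4)
  after f': (1 5)(3 4)

g' r g' g' f'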